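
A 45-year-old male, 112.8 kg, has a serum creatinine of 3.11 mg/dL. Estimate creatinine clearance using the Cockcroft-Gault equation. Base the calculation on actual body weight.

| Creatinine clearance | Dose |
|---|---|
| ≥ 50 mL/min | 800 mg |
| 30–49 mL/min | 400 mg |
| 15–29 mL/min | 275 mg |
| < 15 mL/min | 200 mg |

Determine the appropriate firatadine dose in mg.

CrCl = (140 − 45) × 112.8 / (72 × 3.11) = 10716.0 / 223.92 ≈ 47.9 mL/min
CrCl ≈ 48 mL/min → bracket 30–49 mL/min.
Dose for this bracket: 400 mg.

400 mg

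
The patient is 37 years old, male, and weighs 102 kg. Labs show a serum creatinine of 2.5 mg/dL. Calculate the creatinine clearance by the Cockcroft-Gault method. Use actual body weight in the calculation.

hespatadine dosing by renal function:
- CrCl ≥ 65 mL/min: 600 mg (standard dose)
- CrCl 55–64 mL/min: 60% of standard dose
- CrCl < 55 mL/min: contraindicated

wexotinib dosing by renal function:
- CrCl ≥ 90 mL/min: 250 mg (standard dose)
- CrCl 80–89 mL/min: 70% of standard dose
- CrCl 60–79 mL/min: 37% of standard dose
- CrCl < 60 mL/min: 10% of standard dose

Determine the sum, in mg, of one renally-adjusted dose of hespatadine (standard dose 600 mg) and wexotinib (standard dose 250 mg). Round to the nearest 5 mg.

CrCl = (140 − 37) × 102 / (72 × 2.5) = 10506.0 / 180.00 ≈ 58.4 mL/min
CrCl ≈ 58 mL/min.
hespatadine: 55–64 mL/min → 60% of 600 mg = 360 mg.
wexotinib: < 60 mL/min → 10% of 250 mg = 25 mg.
Total = 360 + 25 = 385 mg.

385 mg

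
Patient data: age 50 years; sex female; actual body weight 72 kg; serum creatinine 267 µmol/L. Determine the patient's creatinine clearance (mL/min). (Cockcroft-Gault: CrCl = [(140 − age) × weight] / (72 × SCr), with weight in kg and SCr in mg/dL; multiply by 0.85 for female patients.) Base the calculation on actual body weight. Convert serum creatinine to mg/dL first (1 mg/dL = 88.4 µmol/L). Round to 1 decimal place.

25.3 mL/min

SCr = 267 / 88.4 = 3.02 mg/dL
CrCl = (140 − 50) × 72 / (72 × 3.02) × 0.85 = 6480.0 / 217.44 × 0.85 ≈ 25.3 mL/min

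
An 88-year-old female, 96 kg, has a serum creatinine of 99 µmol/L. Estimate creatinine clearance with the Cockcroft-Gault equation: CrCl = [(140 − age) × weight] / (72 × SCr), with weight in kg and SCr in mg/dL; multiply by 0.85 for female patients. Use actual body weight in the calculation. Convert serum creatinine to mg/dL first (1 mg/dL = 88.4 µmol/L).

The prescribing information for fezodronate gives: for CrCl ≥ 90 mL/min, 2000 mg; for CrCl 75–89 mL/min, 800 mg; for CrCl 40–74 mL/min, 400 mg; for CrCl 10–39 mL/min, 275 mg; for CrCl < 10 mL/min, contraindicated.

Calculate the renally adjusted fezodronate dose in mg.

SCr = 99 / 88.4 = 1.12 mg/dL
CrCl = (140 − 88) × 96 / (72 × 1.12) × 0.85 = 4992.0 / 80.64 × 0.85 ≈ 52.6 mL/min
CrCl ≈ 53 mL/min → bracket 40–74 mL/min.
Dose for this bracket: 400 mg.

400 mg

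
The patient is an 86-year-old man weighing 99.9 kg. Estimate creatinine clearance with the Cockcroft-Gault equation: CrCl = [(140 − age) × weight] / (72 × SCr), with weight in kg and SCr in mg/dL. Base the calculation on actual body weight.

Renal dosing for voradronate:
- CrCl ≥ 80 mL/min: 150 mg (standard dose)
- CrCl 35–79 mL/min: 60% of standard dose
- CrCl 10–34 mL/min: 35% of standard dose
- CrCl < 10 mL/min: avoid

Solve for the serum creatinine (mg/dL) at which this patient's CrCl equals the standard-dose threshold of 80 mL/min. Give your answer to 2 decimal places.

0.94 mg/dL

Standard dose requires CrCl ≥ 80 mL/min.
Set (140 − 86) × 99.9 / (72 × SCr) = 80
SCr = (140 − 86) × 99.9 / (72 × 80) = 0.937 mg/dL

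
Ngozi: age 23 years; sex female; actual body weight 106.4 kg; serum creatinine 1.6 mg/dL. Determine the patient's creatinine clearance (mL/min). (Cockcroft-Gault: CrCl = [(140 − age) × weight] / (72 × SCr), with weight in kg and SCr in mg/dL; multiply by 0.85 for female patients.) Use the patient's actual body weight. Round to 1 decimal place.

91.9 mL/min

CrCl = (140 − 23) × 106.4 / (72 × 1.6) × 0.85 = 12448.8 / 115.20 × 0.85 ≈ 91.9 mL/min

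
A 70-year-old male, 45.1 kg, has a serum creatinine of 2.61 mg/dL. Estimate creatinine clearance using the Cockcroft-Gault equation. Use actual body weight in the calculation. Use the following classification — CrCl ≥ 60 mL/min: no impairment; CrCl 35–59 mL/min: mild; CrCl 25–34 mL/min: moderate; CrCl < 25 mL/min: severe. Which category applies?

CrCl = (140 − 70) × 45.1 / (72 × 2.61) = 3157.0 / 187.92 ≈ 16.8 mL/min
17 mL/min falls in the 'severe' range.

severe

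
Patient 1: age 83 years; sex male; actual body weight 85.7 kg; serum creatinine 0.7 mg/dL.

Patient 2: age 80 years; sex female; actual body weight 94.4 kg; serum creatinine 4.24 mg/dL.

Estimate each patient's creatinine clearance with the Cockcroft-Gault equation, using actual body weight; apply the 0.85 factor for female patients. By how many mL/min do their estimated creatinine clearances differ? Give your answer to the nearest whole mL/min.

81 mL/min

Patient 1: CrCl = (140 − 83) × 85.7 / (72 × 0.7) = 4884.9 / 50.40 ≈ 96.9 mL/min
Patient 2: CrCl = (140 − 80) × 94.4 / (72 × 4.24) × 0.85 = 5664.0 / 305.28 × 0.85 ≈ 15.8 mL/min
|96.9 − 15.8| = 81.1 mL/min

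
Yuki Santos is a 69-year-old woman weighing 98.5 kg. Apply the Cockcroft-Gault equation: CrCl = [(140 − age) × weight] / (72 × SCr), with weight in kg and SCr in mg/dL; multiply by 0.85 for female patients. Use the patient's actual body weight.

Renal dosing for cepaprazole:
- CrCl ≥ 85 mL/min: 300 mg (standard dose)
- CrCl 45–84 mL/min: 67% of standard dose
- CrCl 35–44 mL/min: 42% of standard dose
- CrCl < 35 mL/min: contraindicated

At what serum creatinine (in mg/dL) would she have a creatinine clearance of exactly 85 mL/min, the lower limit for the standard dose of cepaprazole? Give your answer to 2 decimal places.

Standard dose requires CrCl ≥ 85 mL/min.
Set (140 − 69) × 98.5 × 0.85 / (72 × SCr) = 85
SCr = (140 − 69) × 98.5 × 0.85 / (72 × 85) = 0.971 mg/dL

0.97 mg/dL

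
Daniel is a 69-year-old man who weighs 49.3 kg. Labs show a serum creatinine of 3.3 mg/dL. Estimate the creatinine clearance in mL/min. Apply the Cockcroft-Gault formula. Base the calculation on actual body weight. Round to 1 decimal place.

CrCl = (140 − 69) × 49.3 / (72 × 3.3) = 3500.3 / 237.60 ≈ 14.7 mL/min

14.7 mL/min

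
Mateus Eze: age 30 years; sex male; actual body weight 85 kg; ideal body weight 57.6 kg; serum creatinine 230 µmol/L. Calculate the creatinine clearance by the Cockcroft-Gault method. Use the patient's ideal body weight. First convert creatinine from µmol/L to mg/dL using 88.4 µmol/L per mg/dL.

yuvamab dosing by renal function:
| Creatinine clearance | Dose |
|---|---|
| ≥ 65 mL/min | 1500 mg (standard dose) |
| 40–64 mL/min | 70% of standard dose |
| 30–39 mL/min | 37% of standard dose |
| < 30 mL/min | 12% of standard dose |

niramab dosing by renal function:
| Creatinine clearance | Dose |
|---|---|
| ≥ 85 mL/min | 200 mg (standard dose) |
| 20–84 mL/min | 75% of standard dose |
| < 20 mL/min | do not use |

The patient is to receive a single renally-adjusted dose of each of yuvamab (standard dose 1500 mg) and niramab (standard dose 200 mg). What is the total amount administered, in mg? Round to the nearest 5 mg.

SCr = 230 / 88.4 = 2.602 mg/dL
CrCl = (140 − 30) × 57.6 / (72 × 2.602) = 6336.0 / 187.34 ≈ 33.8 mL/min
CrCl ≈ 34 mL/min.
yuvamab: 30–39 mL/min → 37% of 1500 mg = 555 mg.
niramab: 20–84 mL/min → 75% of 200 mg = 150 mg.
Total = 555 + 150 = 705 mg.

705 mg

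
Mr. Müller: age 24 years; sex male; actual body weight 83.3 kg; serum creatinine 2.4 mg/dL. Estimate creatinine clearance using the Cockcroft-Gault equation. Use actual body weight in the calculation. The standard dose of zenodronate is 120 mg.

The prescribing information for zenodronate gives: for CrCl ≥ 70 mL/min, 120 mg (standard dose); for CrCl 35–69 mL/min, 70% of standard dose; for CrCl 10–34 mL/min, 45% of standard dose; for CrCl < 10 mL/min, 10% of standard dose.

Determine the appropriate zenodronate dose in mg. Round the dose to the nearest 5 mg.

85 mg

CrCl = (140 − 24) × 83.3 / (72 × 2.4) = 9662.8 / 172.80 ≈ 55.9 mL/min
CrCl ≈ 56 mL/min → bracket 35–69 mL/min.
70% of 120 mg = 84 mg → 85 mg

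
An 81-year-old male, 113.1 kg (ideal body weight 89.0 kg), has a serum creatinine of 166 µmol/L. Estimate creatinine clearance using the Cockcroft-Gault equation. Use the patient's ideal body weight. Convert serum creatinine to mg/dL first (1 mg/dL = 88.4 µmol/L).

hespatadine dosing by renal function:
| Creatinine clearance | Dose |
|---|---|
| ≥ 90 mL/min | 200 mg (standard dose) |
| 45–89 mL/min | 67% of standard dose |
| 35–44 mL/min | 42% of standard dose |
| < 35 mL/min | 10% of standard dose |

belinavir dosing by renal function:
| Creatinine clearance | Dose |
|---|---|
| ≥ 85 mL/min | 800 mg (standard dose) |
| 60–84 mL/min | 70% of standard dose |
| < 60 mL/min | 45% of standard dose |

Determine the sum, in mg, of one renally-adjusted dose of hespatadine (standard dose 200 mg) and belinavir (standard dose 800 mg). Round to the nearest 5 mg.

445 mg

SCr = 166 / 88.4 = 1.878 mg/dL
CrCl = (140 − 81) × 89 / (72 × 1.878) = 5251.0 / 135.22 ≈ 38.8 mL/min
CrCl ≈ 39 mL/min.
hespatadine: 35–44 mL/min → 42% of 200 mg = 84 mg.
belinavir: < 60 mL/min → 45% of 800 mg = 360 mg.
Total = 84 + 360 = 444 mg.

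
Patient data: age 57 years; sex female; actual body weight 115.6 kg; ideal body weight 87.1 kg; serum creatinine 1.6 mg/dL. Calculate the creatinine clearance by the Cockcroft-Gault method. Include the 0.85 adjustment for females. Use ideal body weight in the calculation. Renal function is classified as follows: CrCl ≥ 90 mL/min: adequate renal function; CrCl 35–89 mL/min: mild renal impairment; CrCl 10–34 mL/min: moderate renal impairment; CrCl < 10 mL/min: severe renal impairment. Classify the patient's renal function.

mild renal impairment

CrCl = (140 − 57) × 87.1 / (72 × 1.6) × 0.85 = 7229.3 / 115.20 × 0.85 ≈ 53.3 mL/min
53 mL/min falls in the 'mild renal impairment' range.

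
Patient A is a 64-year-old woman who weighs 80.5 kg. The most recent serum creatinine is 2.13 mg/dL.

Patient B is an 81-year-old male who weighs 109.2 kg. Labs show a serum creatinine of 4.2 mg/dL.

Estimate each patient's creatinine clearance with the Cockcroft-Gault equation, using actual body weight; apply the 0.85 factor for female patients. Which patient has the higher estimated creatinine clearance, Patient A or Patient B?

Patient A: CrCl = (140 − 64) × 80.5 / (72 × 2.13) × 0.85 = 6118.0 / 153.36 × 0.85 ≈ 33.9 mL/min
Patient B: CrCl = (140 − 81) × 109.2 / (72 × 4.2) = 6442.8 / 302.40 ≈ 21.3 mL/min
33.9 vs 21.3 mL/min → Patient A is higher.

Patient A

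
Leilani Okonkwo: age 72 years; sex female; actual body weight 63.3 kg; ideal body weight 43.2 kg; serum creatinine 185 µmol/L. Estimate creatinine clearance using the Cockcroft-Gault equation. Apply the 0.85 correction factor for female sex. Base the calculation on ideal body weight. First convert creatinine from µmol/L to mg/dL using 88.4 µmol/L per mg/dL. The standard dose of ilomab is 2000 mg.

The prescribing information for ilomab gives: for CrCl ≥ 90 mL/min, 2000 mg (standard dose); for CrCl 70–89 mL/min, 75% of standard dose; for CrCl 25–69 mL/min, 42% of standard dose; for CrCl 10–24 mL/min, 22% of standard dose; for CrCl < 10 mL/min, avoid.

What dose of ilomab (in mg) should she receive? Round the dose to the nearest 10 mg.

SCr = 185 / 88.4 = 2.093 mg/dL
CrCl = (140 − 72) × 43.2 / (72 × 2.093) × 0.85 = 2937.6 / 150.70 × 0.85 ≈ 16.6 mL/min
CrCl ≈ 17 mL/min → bracket 10–24 mL/min.
22% of 2000 mg = 440 mg

440 mg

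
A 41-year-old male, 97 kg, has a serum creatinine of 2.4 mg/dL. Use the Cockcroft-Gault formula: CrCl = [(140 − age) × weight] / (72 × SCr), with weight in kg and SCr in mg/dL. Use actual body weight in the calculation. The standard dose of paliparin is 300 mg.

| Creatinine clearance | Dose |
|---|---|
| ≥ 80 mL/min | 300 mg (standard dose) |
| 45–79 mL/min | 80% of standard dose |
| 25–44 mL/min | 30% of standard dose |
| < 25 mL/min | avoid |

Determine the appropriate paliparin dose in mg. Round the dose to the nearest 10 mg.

240 mg

CrCl = (140 − 41) × 97 / (72 × 2.4) = 9603.0 / 172.80 ≈ 55.6 mL/min
CrCl ≈ 56 mL/min → bracket 45–79 mL/min.
80% of 300 mg = 240 mg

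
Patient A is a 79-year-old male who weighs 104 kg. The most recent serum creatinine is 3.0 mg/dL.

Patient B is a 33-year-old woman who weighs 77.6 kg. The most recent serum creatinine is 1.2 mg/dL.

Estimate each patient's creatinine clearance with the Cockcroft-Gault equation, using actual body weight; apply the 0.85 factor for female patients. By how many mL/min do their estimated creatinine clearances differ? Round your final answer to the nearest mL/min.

Patient A: CrCl = (140 − 79) × 104 / (72 × 3) = 6344.0 / 216.00 ≈ 29.4 mL/min
Patient B: CrCl = (140 − 33) × 77.6 / (72 × 1.2) × 0.85 = 8303.2 / 86.40 × 0.85 ≈ 81.7 mL/min
|29.4 − 81.7| = 52.3 mL/min

52 mL/min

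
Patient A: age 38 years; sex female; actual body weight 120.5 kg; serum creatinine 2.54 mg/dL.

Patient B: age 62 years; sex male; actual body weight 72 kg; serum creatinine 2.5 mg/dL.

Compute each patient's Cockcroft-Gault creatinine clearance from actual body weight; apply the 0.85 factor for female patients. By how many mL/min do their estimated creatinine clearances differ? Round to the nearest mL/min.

26 mL/min

Patient A: CrCl = (140 − 38) × 120.5 / (72 × 2.54) × 0.85 = 12291.0 / 182.88 × 0.85 ≈ 57.1 mL/min
Patient B: CrCl = (140 − 62) × 72 / (72 × 2.5) = 5616.0 / 180.00 ≈ 31.2 mL/min
|57.1 − 31.2| = 25.9 mL/min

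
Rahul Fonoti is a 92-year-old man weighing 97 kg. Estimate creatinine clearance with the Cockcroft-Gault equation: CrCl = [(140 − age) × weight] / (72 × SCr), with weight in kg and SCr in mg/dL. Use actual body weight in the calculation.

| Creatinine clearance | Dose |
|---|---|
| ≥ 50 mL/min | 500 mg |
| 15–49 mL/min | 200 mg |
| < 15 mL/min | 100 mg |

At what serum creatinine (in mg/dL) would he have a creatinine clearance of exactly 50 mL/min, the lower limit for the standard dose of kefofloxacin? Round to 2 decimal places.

1.29 mg/dL

Standard dose requires CrCl ≥ 50 mL/min.
Set (140 − 92) × 97 / (72 × SCr) = 50
SCr = (140 − 92) × 97 / (72 × 50) = 1.293 mg/dL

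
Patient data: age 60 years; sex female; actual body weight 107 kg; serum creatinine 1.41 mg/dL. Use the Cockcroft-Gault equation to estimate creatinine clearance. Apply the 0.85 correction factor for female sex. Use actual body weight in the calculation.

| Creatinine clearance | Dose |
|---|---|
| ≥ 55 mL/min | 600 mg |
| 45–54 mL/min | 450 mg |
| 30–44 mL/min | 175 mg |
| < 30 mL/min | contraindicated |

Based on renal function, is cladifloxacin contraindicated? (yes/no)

CrCl = (140 − 60) × 107 / (72 × 1.41) × 0.85 = 8560.0 / 101.52 × 0.85 ≈ 71.7 mL/min
CrCl ≈ 72 mL/min, which is ≥ 30 mL/min.

no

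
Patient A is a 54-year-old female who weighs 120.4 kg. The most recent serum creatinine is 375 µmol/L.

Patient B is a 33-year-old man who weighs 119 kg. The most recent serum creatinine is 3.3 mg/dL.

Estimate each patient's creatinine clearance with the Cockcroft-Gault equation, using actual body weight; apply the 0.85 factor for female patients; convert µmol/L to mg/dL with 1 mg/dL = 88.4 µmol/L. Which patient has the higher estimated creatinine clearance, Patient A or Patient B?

Patient B

Patient A: SCr = 375 / 88.4 = 4.242 mg/dL
Patient A: CrCl = (140 − 54) × 120.4 / (72 × 4.242) × 0.85 = 10354.4 / 305.42 × 0.85 ≈ 28.8 mL/min
Patient B: CrCl = (140 − 33) × 119 / (72 × 3.3) = 12733.0 / 237.60 ≈ 53.6 mL/min
28.8 vs 53.6 mL/min → Patient B is higher.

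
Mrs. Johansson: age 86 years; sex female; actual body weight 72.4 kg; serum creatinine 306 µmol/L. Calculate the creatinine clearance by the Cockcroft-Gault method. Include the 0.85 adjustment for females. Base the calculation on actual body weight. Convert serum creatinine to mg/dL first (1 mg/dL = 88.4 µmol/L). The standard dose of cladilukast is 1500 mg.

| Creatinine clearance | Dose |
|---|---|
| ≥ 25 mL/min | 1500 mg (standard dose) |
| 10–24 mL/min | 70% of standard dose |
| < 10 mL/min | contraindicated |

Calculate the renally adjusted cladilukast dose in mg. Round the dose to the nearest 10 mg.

SCr = 306 / 88.4 = 3.462 mg/dL
CrCl = (140 − 86) × 72.4 / (72 × 3.462) × 0.85 = 3909.6 / 249.26 × 0.85 ≈ 13.3 mL/min
CrCl ≈ 13 mL/min → bracket 10–24 mL/min.
70% of 1500 mg = 1050 mg

1050 mg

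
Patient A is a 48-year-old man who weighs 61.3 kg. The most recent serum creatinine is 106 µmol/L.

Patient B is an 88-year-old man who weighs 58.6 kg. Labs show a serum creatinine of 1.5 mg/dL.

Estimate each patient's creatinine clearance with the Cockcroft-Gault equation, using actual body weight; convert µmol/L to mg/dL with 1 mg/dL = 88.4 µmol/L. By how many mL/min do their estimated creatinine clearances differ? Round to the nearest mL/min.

Patient A: SCr = 106 / 88.4 = 1.199 mg/dL
Patient A: CrCl = (140 − 48) × 61.3 / (72 × 1.199) = 5639.6 / 86.33 ≈ 65.3 mL/min
Patient B: CrCl = (140 − 88) × 58.6 / (72 × 1.5) = 3047.2 / 108.00 ≈ 28.2 mL/min
|65.3 − 28.2| = 37.1 mL/min

37 mL/min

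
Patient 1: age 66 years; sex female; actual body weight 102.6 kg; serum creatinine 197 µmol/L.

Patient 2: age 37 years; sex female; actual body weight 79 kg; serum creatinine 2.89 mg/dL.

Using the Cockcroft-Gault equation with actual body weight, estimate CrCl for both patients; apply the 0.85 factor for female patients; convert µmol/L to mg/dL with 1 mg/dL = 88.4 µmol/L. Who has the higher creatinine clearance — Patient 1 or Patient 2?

Patient 1: SCr = 197 / 88.4 = 2.229 mg/dL
Patient 1: CrCl = (140 − 66) × 102.6 / (72 × 2.229) × 0.85 = 7592.4 / 160.49 × 0.85 ≈ 40.2 mL/min
Patient 2: CrCl = (140 − 37) × 79 / (72 × 2.89) × 0.85 = 8137.0 / 208.08 × 0.85 ≈ 33.2 mL/min
40.2 vs 33.2 mL/min → Patient 1 is higher.

Patient 1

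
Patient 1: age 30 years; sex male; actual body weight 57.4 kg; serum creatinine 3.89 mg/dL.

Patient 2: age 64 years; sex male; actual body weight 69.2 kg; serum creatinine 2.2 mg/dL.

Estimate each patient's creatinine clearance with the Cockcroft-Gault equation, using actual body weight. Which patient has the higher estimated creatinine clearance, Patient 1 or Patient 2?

Patient 2

Patient 1: CrCl = (140 − 30) × 57.4 / (72 × 3.89) = 6314.0 / 280.08 ≈ 22.5 mL/min
Patient 2: CrCl = (140 − 64) × 69.2 / (72 × 2.2) = 5259.2 / 158.40 ≈ 33.2 mL/min
22.5 vs 33.2 mL/min → Patient 2 is higher.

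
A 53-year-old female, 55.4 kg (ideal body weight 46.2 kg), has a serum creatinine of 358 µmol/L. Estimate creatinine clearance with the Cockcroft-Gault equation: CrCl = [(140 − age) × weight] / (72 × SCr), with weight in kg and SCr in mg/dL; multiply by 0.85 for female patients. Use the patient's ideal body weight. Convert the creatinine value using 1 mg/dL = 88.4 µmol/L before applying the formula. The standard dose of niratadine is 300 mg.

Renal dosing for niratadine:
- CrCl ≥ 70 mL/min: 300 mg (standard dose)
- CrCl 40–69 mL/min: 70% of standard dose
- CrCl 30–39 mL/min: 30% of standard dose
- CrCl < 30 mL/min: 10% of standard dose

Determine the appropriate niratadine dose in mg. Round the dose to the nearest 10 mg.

SCr = 358 / 88.4 = 4.05 mg/dL
CrCl = (140 − 53) × 46.2 / (72 × 4.05) × 0.85 = 4019.4 / 291.60 × 0.85 ≈ 11.7 mL/min
CrCl ≈ 12 mL/min → bracket < 30 mL/min.
10% of 300 mg = 30 mg

30 mg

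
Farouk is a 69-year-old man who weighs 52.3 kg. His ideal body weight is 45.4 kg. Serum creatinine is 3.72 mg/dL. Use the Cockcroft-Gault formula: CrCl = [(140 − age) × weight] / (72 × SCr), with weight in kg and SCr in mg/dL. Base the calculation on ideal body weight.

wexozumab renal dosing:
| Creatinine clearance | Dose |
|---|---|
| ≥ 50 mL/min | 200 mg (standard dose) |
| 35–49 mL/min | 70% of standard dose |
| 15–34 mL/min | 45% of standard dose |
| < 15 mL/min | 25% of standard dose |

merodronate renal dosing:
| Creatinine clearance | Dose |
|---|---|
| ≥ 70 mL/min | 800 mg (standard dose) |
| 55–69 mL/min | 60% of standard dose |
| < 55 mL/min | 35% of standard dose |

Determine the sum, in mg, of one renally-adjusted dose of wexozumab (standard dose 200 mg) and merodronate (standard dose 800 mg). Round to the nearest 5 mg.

CrCl = (140 − 69) × 45.4 / (72 × 3.72) = 3223.4 / 267.84 ≈ 12.0 mL/min
CrCl ≈ 12 mL/min.
wexozumab: < 15 mL/min → 25% of 200 mg = 50 mg.
merodronate: < 55 mL/min → 35% of 800 mg = 280 mg.
Total = 50 + 280 = 330 mg.

330 mg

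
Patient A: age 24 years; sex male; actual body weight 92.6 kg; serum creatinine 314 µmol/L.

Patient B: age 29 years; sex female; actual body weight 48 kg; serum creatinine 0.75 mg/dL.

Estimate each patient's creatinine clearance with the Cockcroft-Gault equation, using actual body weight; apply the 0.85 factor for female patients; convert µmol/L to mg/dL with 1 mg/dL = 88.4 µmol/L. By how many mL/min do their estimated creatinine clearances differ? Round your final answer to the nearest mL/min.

Patient A: SCr = 314 / 88.4 = 3.552 mg/dL
Patient A: CrCl = (140 − 24) × 92.6 / (72 × 3.552) = 10741.6 / 255.74 ≈ 42.0 mL/min
Patient B: CrCl = (140 − 29) × 48 / (72 × 0.75) × 0.85 = 5328.0 / 54.00 × 0.85 ≈ 83.9 mL/min
|42.0 − 83.9| = 41.9 mL/min

42 mL/min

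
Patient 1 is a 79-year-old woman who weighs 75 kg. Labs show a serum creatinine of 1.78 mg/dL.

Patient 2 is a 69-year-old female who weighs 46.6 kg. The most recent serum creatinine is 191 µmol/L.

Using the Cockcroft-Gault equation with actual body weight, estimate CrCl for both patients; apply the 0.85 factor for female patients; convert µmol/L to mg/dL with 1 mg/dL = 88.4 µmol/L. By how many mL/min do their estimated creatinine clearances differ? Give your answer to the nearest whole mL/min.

12 mL/min

Patient 1: CrCl = (140 − 79) × 75 / (72 × 1.78) × 0.85 = 4575.0 / 128.16 × 0.85 ≈ 30.3 mL/min
Patient 2: SCr = 191 / 88.4 = 2.161 mg/dL
Patient 2: CrCl = (140 − 69) × 46.6 / (72 × 2.161) × 0.85 = 3308.6 / 155.59 × 0.85 ≈ 18.1 mL/min
|30.3 − 18.1| = 12.2 mL/min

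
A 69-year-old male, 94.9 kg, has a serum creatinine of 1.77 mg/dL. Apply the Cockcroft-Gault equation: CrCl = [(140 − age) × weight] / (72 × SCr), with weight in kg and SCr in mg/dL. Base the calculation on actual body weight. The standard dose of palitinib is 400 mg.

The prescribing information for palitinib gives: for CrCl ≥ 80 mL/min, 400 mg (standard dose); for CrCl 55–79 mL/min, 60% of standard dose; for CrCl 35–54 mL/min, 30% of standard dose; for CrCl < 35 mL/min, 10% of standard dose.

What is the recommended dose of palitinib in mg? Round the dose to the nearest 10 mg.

CrCl = (140 − 69) × 94.9 / (72 × 1.77) = 6737.9 / 127.44 ≈ 52.9 mL/min
CrCl ≈ 53 mL/min → bracket 35–54 mL/min.
30% of 400 mg = 120 mg

120 mg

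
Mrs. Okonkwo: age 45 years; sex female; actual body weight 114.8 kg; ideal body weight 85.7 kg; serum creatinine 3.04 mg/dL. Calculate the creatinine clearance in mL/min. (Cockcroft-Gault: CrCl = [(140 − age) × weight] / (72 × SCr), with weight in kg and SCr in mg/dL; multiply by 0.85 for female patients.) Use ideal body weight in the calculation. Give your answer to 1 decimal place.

CrCl = (140 − 45) × 85.7 / (72 × 3.04) × 0.85 = 8141.5 / 218.88 × 0.85 ≈ 31.6 mL/min

31.6 mL/min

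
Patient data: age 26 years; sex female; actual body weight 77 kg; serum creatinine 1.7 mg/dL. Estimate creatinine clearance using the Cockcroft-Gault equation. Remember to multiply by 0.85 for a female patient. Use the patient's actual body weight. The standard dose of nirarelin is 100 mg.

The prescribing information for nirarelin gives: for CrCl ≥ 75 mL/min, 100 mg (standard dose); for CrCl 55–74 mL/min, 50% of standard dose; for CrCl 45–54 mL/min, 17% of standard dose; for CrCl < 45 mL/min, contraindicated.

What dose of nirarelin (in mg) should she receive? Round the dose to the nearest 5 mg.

50 mg

CrCl = (140 − 26) × 77 / (72 × 1.7) × 0.85 = 8778.0 / 122.40 × 0.85 ≈ 61.0 mL/min
CrCl ≈ 61 mL/min → bracket 55–74 mL/min.
50% of 100 mg = 50 mg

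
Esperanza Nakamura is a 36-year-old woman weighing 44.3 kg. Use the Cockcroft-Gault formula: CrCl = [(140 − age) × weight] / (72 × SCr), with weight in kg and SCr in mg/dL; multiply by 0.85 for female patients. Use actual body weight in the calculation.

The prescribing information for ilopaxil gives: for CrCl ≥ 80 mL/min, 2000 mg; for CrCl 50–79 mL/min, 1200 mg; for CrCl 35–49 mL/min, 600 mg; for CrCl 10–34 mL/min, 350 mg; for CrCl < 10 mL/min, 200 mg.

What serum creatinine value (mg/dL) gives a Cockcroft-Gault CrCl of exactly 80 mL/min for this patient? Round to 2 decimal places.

Standard dose requires CrCl ≥ 80 mL/min.
Set (140 − 36) × 44.3 × 0.85 / (72 × SCr) = 80
SCr = (140 − 36) × 44.3 × 0.85 / (72 × 80) = 0.680 mg/dL

0.68 mg/dL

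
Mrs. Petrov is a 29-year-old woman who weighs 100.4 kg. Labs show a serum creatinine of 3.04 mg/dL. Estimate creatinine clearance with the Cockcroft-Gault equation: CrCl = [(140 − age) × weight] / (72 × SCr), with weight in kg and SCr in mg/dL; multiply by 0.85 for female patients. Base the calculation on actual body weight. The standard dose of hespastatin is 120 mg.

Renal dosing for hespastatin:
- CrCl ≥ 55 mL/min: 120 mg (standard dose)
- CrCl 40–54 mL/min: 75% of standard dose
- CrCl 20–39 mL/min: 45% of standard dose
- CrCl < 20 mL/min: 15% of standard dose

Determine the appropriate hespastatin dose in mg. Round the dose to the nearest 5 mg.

CrCl = (140 − 29) × 100.4 / (72 × 3.04) × 0.85 = 11144.4 / 218.88 × 0.85 ≈ 43.3 mL/min
CrCl ≈ 43 mL/min → bracket 40–54 mL/min.
75% of 120 mg = 90 mg

90 mg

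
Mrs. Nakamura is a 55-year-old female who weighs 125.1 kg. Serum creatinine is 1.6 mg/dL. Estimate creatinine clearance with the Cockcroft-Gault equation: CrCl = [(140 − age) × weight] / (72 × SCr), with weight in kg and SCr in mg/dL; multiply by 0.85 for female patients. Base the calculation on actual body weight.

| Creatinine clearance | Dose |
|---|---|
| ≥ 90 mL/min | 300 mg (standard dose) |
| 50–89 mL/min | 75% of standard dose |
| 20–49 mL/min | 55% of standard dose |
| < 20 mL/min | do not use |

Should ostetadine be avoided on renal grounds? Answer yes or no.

no

CrCl = (140 − 55) × 125.1 / (72 × 1.6) × 0.85 = 10633.5 / 115.20 × 0.85 ≈ 78.5 mL/min
CrCl ≈ 78 mL/min, which is ≥ 20 mL/min.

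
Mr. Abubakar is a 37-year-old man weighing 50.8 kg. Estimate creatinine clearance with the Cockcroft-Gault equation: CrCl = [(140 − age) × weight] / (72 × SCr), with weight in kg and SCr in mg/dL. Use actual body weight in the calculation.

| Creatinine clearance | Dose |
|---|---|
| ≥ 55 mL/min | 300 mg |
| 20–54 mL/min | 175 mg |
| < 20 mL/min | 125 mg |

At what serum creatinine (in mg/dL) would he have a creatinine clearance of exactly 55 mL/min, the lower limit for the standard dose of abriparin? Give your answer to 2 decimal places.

1.32 mg/dL

Standard dose requires CrCl ≥ 55 mL/min.
Set (140 − 37) × 50.8 / (72 × SCr) = 55
SCr = (140 − 37) × 50.8 / (72 × 55) = 1.321 mg/dL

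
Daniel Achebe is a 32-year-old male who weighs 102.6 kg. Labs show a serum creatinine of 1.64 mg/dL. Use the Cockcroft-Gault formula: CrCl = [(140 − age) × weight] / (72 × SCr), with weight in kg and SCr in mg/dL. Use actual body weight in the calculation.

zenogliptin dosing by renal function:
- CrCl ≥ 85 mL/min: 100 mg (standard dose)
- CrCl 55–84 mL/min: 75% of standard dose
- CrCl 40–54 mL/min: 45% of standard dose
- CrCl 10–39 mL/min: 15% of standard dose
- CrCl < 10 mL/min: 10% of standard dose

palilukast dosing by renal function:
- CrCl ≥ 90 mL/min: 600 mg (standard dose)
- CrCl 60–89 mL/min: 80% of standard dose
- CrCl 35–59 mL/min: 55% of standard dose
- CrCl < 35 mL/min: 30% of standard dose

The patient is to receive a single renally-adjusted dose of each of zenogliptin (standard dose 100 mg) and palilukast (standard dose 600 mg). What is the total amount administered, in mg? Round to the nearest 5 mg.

CrCl = (140 − 32) × 102.6 / (72 × 1.64) = 11080.8 / 118.08 ≈ 93.8 mL/min
CrCl ≈ 94 mL/min.
zenogliptin: ≥ 85 mL/min → 100% of 100 mg = 100 mg.
palilukast: ≥ 90 mL/min → 100% of 600 mg = 600 mg.
Total = 100 + 600 = 700 mg.

700 mg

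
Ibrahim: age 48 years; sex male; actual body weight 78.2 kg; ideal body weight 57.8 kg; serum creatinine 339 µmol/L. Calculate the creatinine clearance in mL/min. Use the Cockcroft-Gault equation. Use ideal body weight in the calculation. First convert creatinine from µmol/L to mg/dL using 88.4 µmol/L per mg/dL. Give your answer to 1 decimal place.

19.3 mL/min

SCr = 339 / 88.4 = 3.835 mg/dL
CrCl = (140 − 48) × 57.8 / (72 × 3.835) = 5317.6 / 276.12 ≈ 19.3 mL/min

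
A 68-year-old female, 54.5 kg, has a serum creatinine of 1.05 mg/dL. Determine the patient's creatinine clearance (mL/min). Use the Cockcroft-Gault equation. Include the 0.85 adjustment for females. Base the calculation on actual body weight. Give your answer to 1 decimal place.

44.1 mL/min

CrCl = (140 − 68) × 54.5 / (72 × 1.05) × 0.85 = 3924.0 / 75.60 × 0.85 ≈ 44.1 mL/min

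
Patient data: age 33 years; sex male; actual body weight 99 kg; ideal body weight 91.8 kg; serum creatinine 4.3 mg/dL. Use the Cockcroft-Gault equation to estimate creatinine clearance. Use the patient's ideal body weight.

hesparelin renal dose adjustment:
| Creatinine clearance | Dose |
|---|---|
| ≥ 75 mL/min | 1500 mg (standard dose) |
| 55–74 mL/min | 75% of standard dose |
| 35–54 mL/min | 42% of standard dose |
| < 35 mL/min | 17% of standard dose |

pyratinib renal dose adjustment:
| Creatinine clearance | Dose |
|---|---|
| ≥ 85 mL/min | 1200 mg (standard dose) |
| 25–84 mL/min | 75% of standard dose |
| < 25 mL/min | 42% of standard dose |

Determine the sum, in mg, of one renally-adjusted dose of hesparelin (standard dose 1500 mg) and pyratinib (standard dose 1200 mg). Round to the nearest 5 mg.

CrCl = (140 − 33) × 91.8 / (72 × 4.3) = 9822.6 / 309.60 ≈ 31.7 mL/min
CrCl ≈ 32 mL/min.
hesparelin: < 35 mL/min → 17% of 1500 mg = 255 mg.
pyratinib: 25–84 mL/min → 75% of 1200 mg = 900 mg.
Total = 255 + 900 = 1155 mg.

1155 mg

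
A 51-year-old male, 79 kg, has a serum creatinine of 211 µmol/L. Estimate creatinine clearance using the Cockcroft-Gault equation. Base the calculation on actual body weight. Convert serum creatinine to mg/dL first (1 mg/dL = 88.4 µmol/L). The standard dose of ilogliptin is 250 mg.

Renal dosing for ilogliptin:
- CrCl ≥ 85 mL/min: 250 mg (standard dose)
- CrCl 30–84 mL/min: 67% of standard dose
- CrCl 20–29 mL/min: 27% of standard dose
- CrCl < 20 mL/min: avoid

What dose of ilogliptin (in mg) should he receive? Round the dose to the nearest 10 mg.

170 mg

SCr = 211 / 88.4 = 2.387 mg/dL
CrCl = (140 − 51) × 79 / (72 × 2.387) = 7031.0 / 171.86 ≈ 40.9 mL/min
CrCl ≈ 41 mL/min → bracket 30–84 mL/min.
67% of 250 mg = 167.5 mg → 170 mg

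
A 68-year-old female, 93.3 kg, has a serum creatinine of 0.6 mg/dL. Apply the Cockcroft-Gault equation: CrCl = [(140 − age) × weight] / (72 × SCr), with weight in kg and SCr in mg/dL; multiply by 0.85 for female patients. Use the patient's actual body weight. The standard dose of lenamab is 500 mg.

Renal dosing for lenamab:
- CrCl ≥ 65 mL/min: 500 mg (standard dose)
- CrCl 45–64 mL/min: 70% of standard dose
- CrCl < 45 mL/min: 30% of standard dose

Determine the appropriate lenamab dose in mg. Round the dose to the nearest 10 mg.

CrCl = (140 − 68) × 93.3 / (72 × 0.6) × 0.85 = 6717.6 / 43.20 × 0.85 ≈ 132.2 mL/min
CrCl ≈ 132 mL/min → bracket ≥ 65 mL/min.
100% of 500 mg = 500 mg

500 mg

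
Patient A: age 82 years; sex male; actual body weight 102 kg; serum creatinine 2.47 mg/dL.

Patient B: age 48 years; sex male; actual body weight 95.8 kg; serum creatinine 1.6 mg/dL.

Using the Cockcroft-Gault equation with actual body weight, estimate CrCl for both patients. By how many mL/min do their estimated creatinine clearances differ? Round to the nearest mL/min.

Patient A: CrCl = (140 − 82) × 102 / (72 × 2.47) = 5916.0 / 177.84 ≈ 33.3 mL/min
Patient B: CrCl = (140 − 48) × 95.8 / (72 × 1.6) = 8813.6 / 115.20 ≈ 76.5 mL/min
|33.3 − 76.5| = 43.2 mL/min

43 mL/min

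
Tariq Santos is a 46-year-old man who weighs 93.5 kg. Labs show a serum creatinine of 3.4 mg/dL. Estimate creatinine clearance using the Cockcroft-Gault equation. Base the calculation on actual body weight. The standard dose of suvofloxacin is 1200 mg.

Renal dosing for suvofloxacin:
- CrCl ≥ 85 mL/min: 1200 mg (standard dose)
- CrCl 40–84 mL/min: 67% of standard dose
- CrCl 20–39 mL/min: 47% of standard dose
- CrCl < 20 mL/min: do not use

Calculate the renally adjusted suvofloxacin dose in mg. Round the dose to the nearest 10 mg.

560 mg

CrCl = (140 − 46) × 93.5 / (72 × 3.4) = 8789.0 / 244.80 ≈ 35.9 mL/min
CrCl ≈ 36 mL/min → bracket 20–39 mL/min.
47% of 1200 mg = 564 mg → 560 mg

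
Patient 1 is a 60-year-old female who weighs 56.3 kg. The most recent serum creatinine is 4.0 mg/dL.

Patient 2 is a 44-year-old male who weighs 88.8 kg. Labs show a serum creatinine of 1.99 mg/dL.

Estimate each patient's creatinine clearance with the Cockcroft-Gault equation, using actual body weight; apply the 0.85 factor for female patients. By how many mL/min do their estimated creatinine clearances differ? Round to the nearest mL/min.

46 mL/min

Patient 1: CrCl = (140 − 60) × 56.3 / (72 × 4) × 0.85 = 4504.0 / 288.00 × 0.85 ≈ 13.3 mL/min
Patient 2: CrCl = (140 − 44) × 88.8 / (72 × 1.99) = 8524.8 / 143.28 ≈ 59.5 mL/min
|13.3 − 59.5| = 46.2 mL/min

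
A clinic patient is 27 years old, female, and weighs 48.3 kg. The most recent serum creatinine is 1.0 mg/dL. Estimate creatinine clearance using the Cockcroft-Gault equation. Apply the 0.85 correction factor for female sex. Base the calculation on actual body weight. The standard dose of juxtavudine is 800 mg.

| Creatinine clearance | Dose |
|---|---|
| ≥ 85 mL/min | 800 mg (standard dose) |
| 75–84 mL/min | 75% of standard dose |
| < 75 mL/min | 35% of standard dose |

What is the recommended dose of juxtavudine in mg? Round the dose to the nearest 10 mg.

280 mg

CrCl = (140 − 27) × 48.3 / (72 × 1) × 0.85 = 5457.9 / 72.00 × 0.85 ≈ 64.4 mL/min
CrCl ≈ 64 mL/min → bracket < 75 mL/min.
35% of 800 mg = 280 mg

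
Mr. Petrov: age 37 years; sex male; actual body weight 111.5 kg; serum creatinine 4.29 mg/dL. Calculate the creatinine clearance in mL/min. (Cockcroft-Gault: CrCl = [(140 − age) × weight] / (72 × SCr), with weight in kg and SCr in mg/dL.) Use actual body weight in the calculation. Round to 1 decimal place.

CrCl = (140 − 37) × 111.5 / (72 × 4.29) = 11484.5 / 308.88 ≈ 37.2 mL/min

37.2 mL/min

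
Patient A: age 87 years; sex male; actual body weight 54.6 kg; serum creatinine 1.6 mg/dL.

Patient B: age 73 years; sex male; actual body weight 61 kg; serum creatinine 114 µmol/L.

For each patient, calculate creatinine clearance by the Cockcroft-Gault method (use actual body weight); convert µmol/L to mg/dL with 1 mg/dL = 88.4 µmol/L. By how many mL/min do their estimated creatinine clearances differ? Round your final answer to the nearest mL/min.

Patient A: CrCl = (140 − 87) × 54.6 / (72 × 1.6) = 2893.8 / 115.20 ≈ 25.1 mL/min
Patient B: SCr = 114 / 88.4 = 1.29 mg/dL
Patient B: CrCl = (140 − 73) × 61 / (72 × 1.29) = 4087.0 / 92.88 ≈ 44.0 mL/min
|25.1 − 44.0| = 18.9 mL/min

19 mL/min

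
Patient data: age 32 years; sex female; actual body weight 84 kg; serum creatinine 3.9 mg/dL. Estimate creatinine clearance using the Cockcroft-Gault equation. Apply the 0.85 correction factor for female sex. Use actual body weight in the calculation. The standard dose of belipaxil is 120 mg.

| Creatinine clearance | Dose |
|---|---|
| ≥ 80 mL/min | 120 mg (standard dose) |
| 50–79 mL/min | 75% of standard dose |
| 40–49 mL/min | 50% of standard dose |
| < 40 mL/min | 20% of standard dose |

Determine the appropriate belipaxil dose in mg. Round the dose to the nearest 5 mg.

CrCl = (140 − 32) × 84 / (72 × 3.9) × 0.85 = 9072.0 / 280.80 × 0.85 ≈ 27.5 mL/min
CrCl ≈ 27 mL/min → bracket < 40 mL/min.
20% of 120 mg = 24 mg → 25 mg

25 mg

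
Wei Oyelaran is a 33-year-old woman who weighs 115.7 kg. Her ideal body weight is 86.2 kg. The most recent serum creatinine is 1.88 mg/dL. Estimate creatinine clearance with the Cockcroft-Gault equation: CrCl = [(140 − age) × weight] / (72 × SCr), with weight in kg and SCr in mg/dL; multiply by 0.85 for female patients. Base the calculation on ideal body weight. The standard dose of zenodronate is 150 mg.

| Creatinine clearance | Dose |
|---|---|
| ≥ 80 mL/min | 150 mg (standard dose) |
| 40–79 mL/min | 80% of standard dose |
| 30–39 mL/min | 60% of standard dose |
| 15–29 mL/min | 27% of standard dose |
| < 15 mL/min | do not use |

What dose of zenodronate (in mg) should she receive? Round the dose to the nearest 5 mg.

CrCl = (140 − 33) × 86.2 / (72 × 1.88) × 0.85 = 9223.4 / 135.36 × 0.85 ≈ 57.9 mL/min
CrCl ≈ 58 mL/min → bracket 40–79 mL/min.
80% of 150 mg = 120 mg

120 mg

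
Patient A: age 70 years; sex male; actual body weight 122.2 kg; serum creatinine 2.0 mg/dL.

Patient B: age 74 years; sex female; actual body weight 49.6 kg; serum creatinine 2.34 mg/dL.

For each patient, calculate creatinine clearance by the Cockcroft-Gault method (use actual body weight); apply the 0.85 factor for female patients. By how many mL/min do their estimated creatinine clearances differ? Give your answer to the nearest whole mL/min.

Patient A: CrCl = (140 − 70) × 122.2 / (72 × 2) = 8554.0 / 144.00 ≈ 59.4 mL/min
Patient B: CrCl = (140 − 74) × 49.6 / (72 × 2.34) × 0.85 = 3273.6 / 168.48 × 0.85 ≈ 16.5 mL/min
|59.4 − 16.5| = 42.9 mL/min

43 mL/min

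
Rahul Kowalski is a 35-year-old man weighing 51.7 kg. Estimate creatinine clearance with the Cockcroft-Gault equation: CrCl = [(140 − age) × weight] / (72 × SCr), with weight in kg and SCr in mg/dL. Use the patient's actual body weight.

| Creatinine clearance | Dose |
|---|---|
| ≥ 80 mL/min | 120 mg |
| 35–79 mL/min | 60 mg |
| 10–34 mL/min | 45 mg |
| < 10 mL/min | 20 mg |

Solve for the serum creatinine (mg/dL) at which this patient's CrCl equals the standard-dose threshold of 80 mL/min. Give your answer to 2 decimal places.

0.94 mg/dL

Standard dose requires CrCl ≥ 80 mL/min.
Set (140 − 35) × 51.7 / (72 × SCr) = 80
SCr = (140 − 35) × 51.7 / (72 × 80) = 0.942 mg/dL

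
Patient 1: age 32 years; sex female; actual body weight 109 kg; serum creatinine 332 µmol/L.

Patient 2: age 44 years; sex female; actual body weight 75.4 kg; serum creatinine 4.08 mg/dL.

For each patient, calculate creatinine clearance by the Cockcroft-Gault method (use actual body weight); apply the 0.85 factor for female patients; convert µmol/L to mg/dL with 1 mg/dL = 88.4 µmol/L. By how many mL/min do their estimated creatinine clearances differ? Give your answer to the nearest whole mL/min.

16 mL/min

Patient 1: SCr = 332 / 88.4 = 3.756 mg/dL
Patient 1: CrCl = (140 − 32) × 109 / (72 × 3.756) × 0.85 = 11772.0 / 270.43 × 0.85 ≈ 37.0 mL/min
Patient 2: CrCl = (140 − 44) × 75.4 / (72 × 4.08) × 0.85 = 7238.4 / 293.76 × 0.85 ≈ 20.9 mL/min
|37.0 − 20.9| = 16.1 mL/min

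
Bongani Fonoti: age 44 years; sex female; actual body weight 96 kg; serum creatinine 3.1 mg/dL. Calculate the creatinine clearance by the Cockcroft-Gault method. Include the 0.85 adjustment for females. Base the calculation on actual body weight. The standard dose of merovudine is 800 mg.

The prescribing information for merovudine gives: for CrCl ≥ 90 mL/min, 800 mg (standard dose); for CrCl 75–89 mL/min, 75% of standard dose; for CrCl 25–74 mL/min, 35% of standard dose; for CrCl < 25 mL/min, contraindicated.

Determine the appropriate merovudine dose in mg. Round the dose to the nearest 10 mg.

280 mg

CrCl = (140 − 44) × 96 / (72 × 3.1) × 0.85 = 9216.0 / 223.20 × 0.85 ≈ 35.1 mL/min
CrCl ≈ 35 mL/min → bracket 25–74 mL/min.
35% of 800 mg = 280 mg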